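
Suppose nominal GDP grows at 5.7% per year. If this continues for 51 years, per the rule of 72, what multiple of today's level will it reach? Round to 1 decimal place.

16.4 times

Doubling time ≈ 72/5.7 = 12.63 years.
51 years / 12.63 ≈ 4.04 doublings → factor 2^4.04 ≈ 16.4.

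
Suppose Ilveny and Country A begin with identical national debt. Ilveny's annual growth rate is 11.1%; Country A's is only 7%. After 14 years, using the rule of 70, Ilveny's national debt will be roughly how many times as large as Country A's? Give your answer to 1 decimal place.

around 1.8 times

Rate gap = 11.1% − 7% = 4.1 points.
The ratio doubles every 70/4.1 ≈ 17.07 years.
14/17.07 ≈ 0.82 doublings → ratio ≈ 2^0.82 ≈ 1.8.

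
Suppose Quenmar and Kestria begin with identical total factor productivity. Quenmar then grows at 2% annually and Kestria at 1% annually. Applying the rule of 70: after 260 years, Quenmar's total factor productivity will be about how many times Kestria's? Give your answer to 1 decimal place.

13.1 times

Only the 1-point difference matters.
70/1 ≈ 70.00 years per doubling of the ratio; 260 years gives 3.71 doublings, so ≈ 13.1×.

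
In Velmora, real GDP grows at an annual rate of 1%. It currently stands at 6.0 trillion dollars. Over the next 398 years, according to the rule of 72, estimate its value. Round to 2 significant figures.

Doubling time ≈ 72/1 = 72.00 years.
398 years is 398/72.00 ≈ 5.53 doublings, a factor of 2^5.53 ≈ 46.21.
6.0 × 46.21 ≈ 280 trillion dollars.

around 280 trillion dollars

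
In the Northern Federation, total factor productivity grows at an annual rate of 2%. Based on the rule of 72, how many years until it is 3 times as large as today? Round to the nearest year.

about 57 years

Doubling time ≈ 72/2 = 36.00 years.
Reaching 3× takes log₂(3) ≈ 1.58 doublings.
1.58 × 36.00 ≈ 57 years.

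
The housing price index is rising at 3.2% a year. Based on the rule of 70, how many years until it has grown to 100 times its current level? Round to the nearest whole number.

One doubling takes 70/3.2 = 21.88 years.
Reaching 100× takes log₂(100) ≈ 6.64 doublings.
6.64 × 21.88 ≈ 145 years.

about 145 years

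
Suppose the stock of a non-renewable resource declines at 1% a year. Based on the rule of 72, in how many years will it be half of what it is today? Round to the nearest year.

Halving time ≈ 72 / 1 = 72.00 → 72 years.

approximately 72 years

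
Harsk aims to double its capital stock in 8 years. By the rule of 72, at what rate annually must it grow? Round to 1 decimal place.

approximately 9.0%

72 / 8 ≈ 9.00, so about 9.0% annually.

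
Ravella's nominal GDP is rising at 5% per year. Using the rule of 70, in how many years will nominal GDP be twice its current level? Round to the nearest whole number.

Doubling time ≈ 70 / 5 = 14.00 years.

14 years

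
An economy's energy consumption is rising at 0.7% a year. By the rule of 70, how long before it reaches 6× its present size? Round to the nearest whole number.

≈ 258 years

One doubling takes 70/0.7 = 100.00 years.
6× is log₂ 6 ≈ 2.58 doublings, so ≈ 2.58 × 100.00 = 258 years.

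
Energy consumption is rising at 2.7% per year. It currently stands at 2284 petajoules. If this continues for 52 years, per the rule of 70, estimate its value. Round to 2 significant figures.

It doubles every 70/2.7 ≈ 25.93 years, so 52 years is 2.01 doublings.
2^2.01 ≈ 4.03; 2284 × 4.03 ≈ 9200 petajoules.

≈ 9200 petajoules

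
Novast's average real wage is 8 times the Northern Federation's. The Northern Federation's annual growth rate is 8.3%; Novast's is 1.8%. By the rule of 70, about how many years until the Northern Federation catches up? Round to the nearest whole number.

about 32 years

What matters is the difference: 6.5 pp.
Rule of 70 on the gap: the ratio halves every 70/6.5 ≈ 10.77 years.
An 8 times gap closes after 3 halvings: 3 × 10.77 ≈ 32 years.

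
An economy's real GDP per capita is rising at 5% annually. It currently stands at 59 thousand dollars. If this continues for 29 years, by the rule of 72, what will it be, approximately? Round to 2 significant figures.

roughly 240 thousand dollars

Doubling time ≈ 72/5 = 14.40 years.
29 years is 29/14.40 ≈ 2.01 doublings, a factor of 2^2.01 ≈ 4.03.
59 × 4.03 ≈ 240 thousand dollars.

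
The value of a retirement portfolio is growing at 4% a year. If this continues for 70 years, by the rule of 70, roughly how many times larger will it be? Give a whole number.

At 4% one doubling takes ≈ 17.50 years; 70 years is 4 of them, so ×16.

≈ 16 times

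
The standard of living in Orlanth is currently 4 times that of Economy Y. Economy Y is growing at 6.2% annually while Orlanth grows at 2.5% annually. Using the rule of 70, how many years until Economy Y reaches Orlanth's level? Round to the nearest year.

What matters is the difference: 3.7 pp.
Rule of 70 on the gap: the ratio halves every 70/3.7 ≈ 18.92 years.
A 4 times gap closes after 2 halvings: 2 × 18.92 ≈ 38 years.

approximately 38 years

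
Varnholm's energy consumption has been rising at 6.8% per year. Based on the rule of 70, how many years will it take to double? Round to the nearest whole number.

approximately 10 years

At 6.8%, doubling takes about 70/6.8 = 10.29 years.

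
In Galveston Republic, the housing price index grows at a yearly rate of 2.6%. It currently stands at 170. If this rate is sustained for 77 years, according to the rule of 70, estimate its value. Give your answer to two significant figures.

roughly 1200

It doubles every 70/2.6 ≈ 26.92 years, so 77 years is 2.86 doublings.
2^2.86 ≈ 7.26; 170 × 7.26 ≈ 1200.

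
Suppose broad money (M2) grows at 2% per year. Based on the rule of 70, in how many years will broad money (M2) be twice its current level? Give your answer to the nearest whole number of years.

At 2%, doubling takes about 70/2 = 35.00 years.

35 years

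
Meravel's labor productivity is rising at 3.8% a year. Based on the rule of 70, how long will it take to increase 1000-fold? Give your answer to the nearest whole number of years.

roughly 184 years

At 3.8% it doubles every 70/3.8 ≈ 18.42 years.
Reaching 1000× takes log₂(1000) ≈ 9.97 doublings.
9.97 × 18.42 ≈ 184 years.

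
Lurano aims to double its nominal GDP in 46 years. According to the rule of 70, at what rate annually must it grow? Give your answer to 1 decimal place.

70 / 46 ≈ 1.52, so about 1.5% annually.

about 1.5%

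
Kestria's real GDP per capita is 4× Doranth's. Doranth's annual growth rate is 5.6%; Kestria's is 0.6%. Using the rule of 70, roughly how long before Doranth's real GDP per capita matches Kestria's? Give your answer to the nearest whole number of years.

Doranth gains on Kestria at 5.6% − 0.6% = 5 points a year.
At that relative rate the gap halves every 70/5 ≈ 14.00 years.
A 4× gap closes after 2 halvings: 2 × 14.00 ≈ 28 years.

about 28 years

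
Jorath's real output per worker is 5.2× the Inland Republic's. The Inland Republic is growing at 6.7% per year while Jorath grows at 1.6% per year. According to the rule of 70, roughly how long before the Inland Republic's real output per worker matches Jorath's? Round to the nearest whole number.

≈ 33 years

the Inland Republic gains on Jorath at 6.7% − 1.6% = 5.1 points a year.
At that relative rate the gap halves every 70/5.1 ≈ 13.73 years.
A 5.2× gap takes log₂(5.2) ≈ 2.38 halvings to close: 2.38 × 13.73 ≈ 33 years.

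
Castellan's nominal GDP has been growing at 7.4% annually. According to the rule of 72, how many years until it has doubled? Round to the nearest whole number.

72/7.4 ≈ 9.73, so it doubles roughly every 10 years.

≈ 10 years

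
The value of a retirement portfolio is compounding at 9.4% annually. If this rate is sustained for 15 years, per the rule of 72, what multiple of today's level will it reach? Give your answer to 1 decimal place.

Doubles every ≈ 7.66 years (72/9.4).
15 years is 1.96 doublings; 2^1.96 ≈ 3.9×.

3.9 times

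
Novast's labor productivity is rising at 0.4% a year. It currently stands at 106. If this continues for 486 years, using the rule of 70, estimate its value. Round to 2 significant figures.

It doubles every 70/0.4 ≈ 175.00 years, so 486 years is 2.78 doublings.
2^2.78 ≈ 6.87; 106 × 6.87 ≈ 730.

≈ 730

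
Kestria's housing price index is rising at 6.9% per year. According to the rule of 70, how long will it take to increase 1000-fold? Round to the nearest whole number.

roughly 101 years

One doubling takes 70/6.9 = 10.14 years.
Reaching 1000× takes log₂(1000) ≈ 9.97 doublings.
9.97 × 10.14 ≈ 101 years.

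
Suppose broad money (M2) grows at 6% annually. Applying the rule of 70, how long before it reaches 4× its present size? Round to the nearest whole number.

about 23 years

At 6% it doubles every 70/6 ≈ 11.67 years.
Getting to 4× needs 2 doublings: 2 × 11.67 ≈ 23 years.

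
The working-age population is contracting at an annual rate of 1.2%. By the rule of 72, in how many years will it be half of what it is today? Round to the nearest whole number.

Halving time ≈ 72 / 1.2 = 60.00 → 60 years.

roughly 60 years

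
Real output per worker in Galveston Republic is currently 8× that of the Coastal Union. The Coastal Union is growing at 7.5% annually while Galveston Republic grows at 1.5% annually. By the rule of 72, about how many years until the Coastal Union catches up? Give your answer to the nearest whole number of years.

roughly 36 years

the Coastal Union gains on Galveston Republic at 7.5% − 1.5% = 6 points a year.
At that relative rate the gap halves every 72/6 ≈ 12.00 years.
An 8× gap closes after 3 halvings: 3 × 12.00 ≈ 36 years.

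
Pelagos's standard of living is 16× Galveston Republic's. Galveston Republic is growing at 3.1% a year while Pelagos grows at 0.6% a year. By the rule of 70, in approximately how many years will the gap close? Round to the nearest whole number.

around 112 years

What matters is the difference: 2.5 pp.
Rule of 70 on the gap: the ratio halves every 70/2.5 ≈ 28.00 years.
A 16× gap closes after 4 halvings: 4 × 28.00 ≈ 112 years.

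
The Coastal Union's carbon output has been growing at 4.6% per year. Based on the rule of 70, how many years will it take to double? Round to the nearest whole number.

approximately 15 years

Doubling time ≈ 70 / 4.6 = 15.22 years.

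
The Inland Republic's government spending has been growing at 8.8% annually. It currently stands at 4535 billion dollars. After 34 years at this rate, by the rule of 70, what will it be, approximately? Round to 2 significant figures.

It doubles every 70/8.8 ≈ 7.95 years, so 34 years is 4.28 doublings.
2^4.28 ≈ 19.43; 4535 × 19.43 ≈ 88000 billion dollars.

around 88000 billion dollars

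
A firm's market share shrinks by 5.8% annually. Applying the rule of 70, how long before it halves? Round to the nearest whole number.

12 years

Falling at 5.8%, it halves about every 70/5.8 = 12.07 years.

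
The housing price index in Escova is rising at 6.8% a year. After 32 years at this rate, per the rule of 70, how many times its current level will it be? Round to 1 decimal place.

≈ 8.6 times

Doubling time ≈ 70/6.8 = 10.29 years.
32 years / 10.29 ≈ 3.11 doublings → factor 2^3.11 ≈ 8.6.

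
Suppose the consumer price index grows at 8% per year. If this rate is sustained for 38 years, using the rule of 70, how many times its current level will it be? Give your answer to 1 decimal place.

Doubling time ≈ 70/8 = 8.75 years.
38 years / 8.75 ≈ 4.34 doublings → factor 2^4.34 ≈ 20.3.

about 20.3 times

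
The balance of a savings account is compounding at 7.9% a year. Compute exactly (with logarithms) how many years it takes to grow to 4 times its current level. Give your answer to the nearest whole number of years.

18 years

t = ln(4) / ln(1 + 0.079) = 1.3863 / 0.076035 ≈ 18.23.
≈ 18 years.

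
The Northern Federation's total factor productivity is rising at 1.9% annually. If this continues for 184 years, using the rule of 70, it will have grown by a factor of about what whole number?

about 32 times

Doubling time ≈ 70/1.9 = 36.84 years.
184/36.84 ≈ 5 doublings, so about 2^5 = 32×.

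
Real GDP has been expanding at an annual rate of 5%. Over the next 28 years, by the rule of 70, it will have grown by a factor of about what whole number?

about 4 times

70/5 ≈ 14.00 years per doubling.
28 years fits 2 doublings: 2^2 = 4.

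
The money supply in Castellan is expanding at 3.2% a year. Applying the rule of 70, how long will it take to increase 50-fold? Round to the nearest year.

At 3.2% it doubles every 70/3.2 ≈ 21.88 years.
Reaching 50× takes log₂(50) ≈ 5.64 doublings.
5.64 × 21.88 ≈ 123 years.

approximately 123 years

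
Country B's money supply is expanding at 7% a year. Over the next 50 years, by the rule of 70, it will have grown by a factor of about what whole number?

roughly 32 times

Doubling time ≈ 70/7 = 10.00 years.
50/10.00 ≈ 5 doublings, so about 2^5 = 32×.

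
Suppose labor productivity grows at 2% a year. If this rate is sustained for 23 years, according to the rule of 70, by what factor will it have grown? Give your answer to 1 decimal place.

approximately 1.6 times

Doubles every ≈ 35.00 years (70/2).
23 years is 0.66 doublings; 2^0.66 ≈ 1.6×.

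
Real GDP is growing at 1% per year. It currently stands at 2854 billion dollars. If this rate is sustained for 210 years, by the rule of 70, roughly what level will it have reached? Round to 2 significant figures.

about 23000 billion dollars

Doubling time ≈ 70/1 = 70.00 years.
210 years is 210/70.00 ≈ 3.00 doublings, a factor of 2^3.00 ≈ 8.00.
2854 × 8.00 ≈ 23000 billion dollars.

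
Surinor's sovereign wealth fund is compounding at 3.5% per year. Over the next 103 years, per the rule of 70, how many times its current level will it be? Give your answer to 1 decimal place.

about 35.5 times

Doubles every ≈ 20.00 years (70/3.5).
103 years is 5.15 doublings; 2^5.15 ≈ 35.5×.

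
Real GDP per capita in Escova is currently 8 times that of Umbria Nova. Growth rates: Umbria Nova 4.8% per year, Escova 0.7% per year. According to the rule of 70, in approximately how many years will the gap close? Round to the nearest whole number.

The growth-rate gap is 4.8% − 0.7% = 4.1 percentage points.
So the ratio between them halves every 70/4.1 ≈ 17.07 years.
An 8 times gap closes after 3 halvings: 3 × 17.07 ≈ 51 years.

approximately 51 years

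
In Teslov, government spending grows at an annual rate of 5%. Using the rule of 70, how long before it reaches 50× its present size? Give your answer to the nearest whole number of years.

At 5% it doubles every 70/5 ≈ 14.00 years.
50× is log₂ 50 ≈ 5.64 doublings, so ≈ 5.64 × 14.00 = 79 years.

roughly 79 years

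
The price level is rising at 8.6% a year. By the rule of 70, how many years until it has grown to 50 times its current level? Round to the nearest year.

about 46 years

At 8.6% it doubles every 70/8.6 ≈ 8.14 years.
50× is log₂ 50 ≈ 5.64 doublings, so ≈ 5.64 × 8.14 = 46 years.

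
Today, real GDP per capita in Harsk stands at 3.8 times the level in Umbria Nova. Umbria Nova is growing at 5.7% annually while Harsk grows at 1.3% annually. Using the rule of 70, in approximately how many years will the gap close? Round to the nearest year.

What matters is the difference: 4.4 pp.
Rule of 70 on the gap: the ratio halves every 70/4.4 ≈ 15.91 years.
A 3.8 times gap takes log₂(3.8) ≈ 1.93 halvings to close: 1.93 × 15.91 ≈ 31 years.

approximately 31 years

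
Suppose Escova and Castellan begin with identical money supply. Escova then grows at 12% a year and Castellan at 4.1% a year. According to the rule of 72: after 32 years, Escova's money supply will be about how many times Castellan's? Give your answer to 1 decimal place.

Only the 7.9-point difference matters.
72/7.9 ≈ 9.11 years per doubling of the ratio; 32 years gives 3.51 doublings, so ≈ 11.4×.

≈ 11.4 times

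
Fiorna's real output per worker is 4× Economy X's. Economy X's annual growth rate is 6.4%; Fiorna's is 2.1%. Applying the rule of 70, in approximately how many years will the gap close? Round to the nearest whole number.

Economy X gains on Fiorna at 6.4% − 2.1% = 4.3 points a year.
At that relative rate the gap halves every 70/4.3 ≈ 16.28 years.
A 4× gap closes after 2 halvings: 2 × 16.28 ≈ 33 years.

33 years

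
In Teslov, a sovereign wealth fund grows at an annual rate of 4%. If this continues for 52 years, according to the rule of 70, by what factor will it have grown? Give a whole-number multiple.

around 8 times

At 4% one doubling takes ≈ 17.50 years; 52 years is 3 of them, so ×8.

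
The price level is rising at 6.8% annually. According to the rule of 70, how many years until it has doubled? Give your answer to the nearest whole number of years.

Doubling time ≈ 70 / 6.8 = 10.29 years.

≈ 10 years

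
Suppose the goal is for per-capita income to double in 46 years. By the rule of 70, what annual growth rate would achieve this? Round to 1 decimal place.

approximately 1.5%

70 / 46 ≈ 1.52, so about 1.5% annually.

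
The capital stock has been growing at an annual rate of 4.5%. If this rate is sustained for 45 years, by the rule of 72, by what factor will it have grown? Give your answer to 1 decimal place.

7.0 times

Doubles every ≈ 16.00 years (72/4.5).
45 years is 2.81 doublings; 2^2.81 ≈ 7.0×.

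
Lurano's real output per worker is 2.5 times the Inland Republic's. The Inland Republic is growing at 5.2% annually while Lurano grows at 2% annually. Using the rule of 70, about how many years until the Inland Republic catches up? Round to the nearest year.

The growth-rate gap is 5.2% − 2% = 3.2 percentage points.
So the ratio between them halves every 70/3.2 ≈ 21.88 years.
A 2.5 times gap takes log₂(2.5) ≈ 1.32 halvings to close: 1.32 × 21.88 ≈ 29 years.

approximately 29 years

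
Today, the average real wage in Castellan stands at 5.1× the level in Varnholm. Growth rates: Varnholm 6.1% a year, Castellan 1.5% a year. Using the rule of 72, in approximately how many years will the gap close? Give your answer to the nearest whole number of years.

What matters is the difference: 4.6 pp.
Rule of 72 on the gap: the ratio halves every 72/4.6 ≈ 15.65 years.
A 5.1× gap takes log₂(5.1) ≈ 2.35 halvings to close: 2.35 × 15.65 ≈ 37 years.

around 37 years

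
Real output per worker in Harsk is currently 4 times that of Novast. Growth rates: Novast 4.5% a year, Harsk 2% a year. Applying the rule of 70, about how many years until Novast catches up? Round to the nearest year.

about 56 years

The growth-rate gap is 4.5% − 2% = 2.5 percentage points.
So the ratio between them halves every 70/2.5 ≈ 28.00 years.
A 4 times gap closes after 2 halvings: 2 × 28.00 ≈ 56 years.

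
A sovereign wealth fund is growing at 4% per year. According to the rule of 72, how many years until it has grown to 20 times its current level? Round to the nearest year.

Doubling time ≈ 72/4 = 18.00 years.
20× is log₂ 20 ≈ 4.32 doublings, so ≈ 4.32 × 18.00 = 78 years.

≈ 78 years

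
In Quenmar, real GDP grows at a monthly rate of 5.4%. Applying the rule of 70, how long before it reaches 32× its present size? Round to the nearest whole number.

roughly 65 months

At 5.4% it doubles every 70/5.4 ≈ 12.96 months.
32 = 2^5, so 5 doublings → 65 months.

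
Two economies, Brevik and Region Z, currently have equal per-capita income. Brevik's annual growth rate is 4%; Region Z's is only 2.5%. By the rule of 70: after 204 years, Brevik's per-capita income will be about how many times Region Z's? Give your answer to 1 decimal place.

approximately 20.7 times

Brevik pulls ahead at 1.5 pp per year, so the ratio doubles every 70/1.5 ≈ 46.67 years.
In 204 years that's 4.37 doublings: 2^4.37 ≈ 20.7.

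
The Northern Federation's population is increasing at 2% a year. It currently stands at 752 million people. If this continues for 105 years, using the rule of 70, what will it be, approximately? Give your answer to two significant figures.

≈ 6000 million people

Doubling time ≈ 70/2 = 35.00 years.
105 years is 105/35.00 ≈ 3.00 doublings, a factor of 2^3.00 ≈ 8.00.
752 × 8.00 ≈ 6000 million people.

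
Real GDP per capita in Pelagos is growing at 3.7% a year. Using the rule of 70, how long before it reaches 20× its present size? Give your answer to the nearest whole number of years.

One doubling takes 70/3.7 = 18.92 years.
Reaching 20× takes log₂(20) ≈ 4.32 doublings.
4.32 × 18.92 ≈ 82 years.

approximately 82 years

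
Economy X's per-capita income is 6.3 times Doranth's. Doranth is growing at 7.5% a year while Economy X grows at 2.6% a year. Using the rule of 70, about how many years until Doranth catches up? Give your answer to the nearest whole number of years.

≈ 38 years

What matters is the difference: 4.9 pp.
Rule of 70 on the gap: the ratio halves every 70/4.9 ≈ 14.29 years.
A 6.3 times gap takes log₂(6.3) ≈ 2.66 halvings to close: 2.66 × 14.29 ≈ 38 years.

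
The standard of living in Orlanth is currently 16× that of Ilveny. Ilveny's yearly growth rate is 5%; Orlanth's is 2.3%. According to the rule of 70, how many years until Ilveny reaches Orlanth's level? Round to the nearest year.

approximately 104 years

Ilveny gains on Orlanth at 5% − 2.3% = 2.7 points a year.
At that relative rate the gap halves every 70/2.7 ≈ 25.93 years.
A 16× gap closes after 4 halvings: 4 × 25.93 ≈ 104 years.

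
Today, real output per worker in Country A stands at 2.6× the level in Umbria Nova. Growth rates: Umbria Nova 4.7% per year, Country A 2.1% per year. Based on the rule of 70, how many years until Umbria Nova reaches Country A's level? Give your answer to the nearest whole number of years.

The growth-rate gap is 4.7% − 2.1% = 2.6 percentage points.
So the ratio between them halves every 70/2.6 ≈ 26.92 years.
A 2.6× gap takes log₂(2.6) ≈ 1.38 halvings to close: 1.38 × 26.92 ≈ 37 years.

≈ 37 years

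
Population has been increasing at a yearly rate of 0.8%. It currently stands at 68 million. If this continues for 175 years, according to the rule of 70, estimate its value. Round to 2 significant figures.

It doubles every 70/0.8 ≈ 87.50 years, so 175 years is 2.00 doublings.
2^2.00 ≈ 4.00; 68 × 4.00 ≈ 270 million.

approximately 270 million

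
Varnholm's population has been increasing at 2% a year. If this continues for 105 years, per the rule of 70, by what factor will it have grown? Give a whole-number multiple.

At 2% one doubling takes ≈ 35.00 years; 105 years is 3 of them, so ×8.

approximately 8 times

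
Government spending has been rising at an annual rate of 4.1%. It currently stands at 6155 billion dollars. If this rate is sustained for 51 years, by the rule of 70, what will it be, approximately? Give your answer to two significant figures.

roughly 49000 billion dollars

Doubling time ≈ 70/4.1 = 17.07 years.
51 years is 51/17.07 ≈ 2.99 doublings, a factor of 2^2.99 ≈ 7.94.
6155 × 7.94 ≈ 49000 billion dollars.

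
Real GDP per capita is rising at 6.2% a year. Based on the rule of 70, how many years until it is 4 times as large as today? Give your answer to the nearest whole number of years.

Doubling time ≈ 70/6.2 = 11.29 years.
4× is 2 doublings, so 2 × 11.29 ≈ 23 years.

approximately 23 years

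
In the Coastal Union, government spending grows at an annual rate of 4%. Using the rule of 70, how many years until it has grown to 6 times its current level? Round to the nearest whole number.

Doubling time ≈ 70/4 = 17.50 years.
Reaching 6× takes log₂(6) ≈ 2.58 doublings.
2.58 × 17.50 ≈ 45 years.

around 45 years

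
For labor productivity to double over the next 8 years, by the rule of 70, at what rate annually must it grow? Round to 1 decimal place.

about 8.8%

70 / 8 ≈ 8.75, so about 8.8% annually.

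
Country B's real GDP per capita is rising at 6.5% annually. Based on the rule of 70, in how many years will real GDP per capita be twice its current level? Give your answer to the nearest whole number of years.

At 6.5%, doubling takes about 70/6.5 = 10.77 years.

roughly 11 years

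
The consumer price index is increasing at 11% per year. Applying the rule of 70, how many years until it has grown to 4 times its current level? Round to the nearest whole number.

One doubling takes 70/11 = 6.36 years.
Getting to 4× needs 2 doublings: 2 × 6.36 ≈ 13 years.

≈ 13 years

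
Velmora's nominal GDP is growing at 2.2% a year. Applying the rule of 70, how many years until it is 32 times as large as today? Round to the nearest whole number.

One doubling takes 70/2.2 = 31.82 years.
32× is 5 doublings, so 5 × 31.82 ≈ 159 years.

roughly 159 years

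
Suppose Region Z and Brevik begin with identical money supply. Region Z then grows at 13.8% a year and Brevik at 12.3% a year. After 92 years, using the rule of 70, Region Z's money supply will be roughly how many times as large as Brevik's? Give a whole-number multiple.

Only the 1.5-point difference matters.
70/1.5 ≈ 46.67 years per doubling of the ratio; 92 years gives 1.97 doublings, so ≈ 4×.

roughly 4 times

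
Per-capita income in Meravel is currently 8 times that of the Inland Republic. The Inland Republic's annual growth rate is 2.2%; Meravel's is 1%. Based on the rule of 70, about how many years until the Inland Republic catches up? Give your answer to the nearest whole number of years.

around 175 years

The growth-rate gap is 2.2% − 1% = 1.2 percentage points.
So the ratio between them halves every 70/1.2 ≈ 58.33 years.
An 8 times gap closes after 3 halvings: 3 × 58.33 ≈ 175 years.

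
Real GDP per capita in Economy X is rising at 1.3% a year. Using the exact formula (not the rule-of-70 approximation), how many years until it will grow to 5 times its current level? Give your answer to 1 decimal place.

124.6 years

t = ln(5) / ln(1 + 0.013) = 1.6094 / 0.012916 ≈ 124.61.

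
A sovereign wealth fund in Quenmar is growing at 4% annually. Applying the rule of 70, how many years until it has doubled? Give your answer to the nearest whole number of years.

around 18 years

70/4 ≈ 17.50, so it doubles roughly every 18 years.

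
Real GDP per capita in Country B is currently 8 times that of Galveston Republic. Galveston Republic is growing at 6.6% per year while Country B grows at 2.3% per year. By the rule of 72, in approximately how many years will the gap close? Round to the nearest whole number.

approximately 50 years

The growth-rate gap is 6.6% − 2.3% = 4.3 percentage points.
So the ratio between them halves every 72/4.3 ≈ 16.74 years.
An 8 times gap closes after 3 halvings: 3 × 16.74 ≈ 50 years.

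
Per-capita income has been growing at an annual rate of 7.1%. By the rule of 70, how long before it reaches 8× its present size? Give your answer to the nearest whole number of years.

At 7.1% it doubles every 70/7.1 ≈ 9.86 years.
8× is 3 doublings, so 3 × 9.86 ≈ 30 years.

roughly 30 years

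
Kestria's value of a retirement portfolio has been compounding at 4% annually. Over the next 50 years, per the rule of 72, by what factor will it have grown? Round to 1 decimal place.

Doubling time ≈ 72/4 = 18.00 years.
50 years / 18.00 ≈ 2.78 doublings → factor 2^2.78 ≈ 6.9.

roughly 6.9 times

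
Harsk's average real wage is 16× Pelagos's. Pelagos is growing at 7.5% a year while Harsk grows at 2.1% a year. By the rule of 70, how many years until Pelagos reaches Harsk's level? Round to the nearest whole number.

approximately 52 years

The growth-rate gap is 7.5% − 2.1% = 5.4 percentage points.
So the ratio between them halves every 70/5.4 ≈ 12.96 years.
A 16× gap closes after 4 halvings: 4 × 12.96 ≈ 52 years.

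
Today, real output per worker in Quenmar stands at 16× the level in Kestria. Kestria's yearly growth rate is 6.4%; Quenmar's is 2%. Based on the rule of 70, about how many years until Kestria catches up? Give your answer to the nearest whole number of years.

approximately 64 years

What matters is the difference: 4.4 pp.
Rule of 70 on the gap: the ratio halves every 70/4.4 ≈ 15.91 years.
A 16× gap closes after 4 halvings: 4 × 15.91 ≈ 64 years.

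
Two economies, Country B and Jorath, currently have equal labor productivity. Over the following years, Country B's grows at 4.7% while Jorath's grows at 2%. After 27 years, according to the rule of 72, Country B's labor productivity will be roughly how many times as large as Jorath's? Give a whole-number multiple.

around 2 times

Rate gap = 4.7% − 2% = 2.7 points.
The ratio doubles every 72/2.7 ≈ 26.67 years.
27/26.67 ≈ 1.01 doublings → ratio ≈ 2^1.01 ≈ 2.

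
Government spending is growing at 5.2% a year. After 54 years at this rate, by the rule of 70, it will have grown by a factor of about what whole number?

70/5.2 ≈ 13.46 years per doubling.
54 years fits 4 doublings: 2^4 = 16.

roughly 16 times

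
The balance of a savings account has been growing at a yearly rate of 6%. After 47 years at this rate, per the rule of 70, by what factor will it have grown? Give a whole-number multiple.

Doubling time ≈ 70/6 = 11.67 years.
47/11.67 ≈ 4 doublings, so about 2^4 = 16×.

roughly 16 times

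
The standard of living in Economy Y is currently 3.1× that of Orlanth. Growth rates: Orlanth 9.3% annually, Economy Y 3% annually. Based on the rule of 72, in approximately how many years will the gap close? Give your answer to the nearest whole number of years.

Orlanth gains on Economy Y at 9.3% − 3% = 6.3 points a year.
At that relative rate the gap halves every 72/6.3 ≈ 11.43 years.
A 3.1× gap takes log₂(3.1) ≈ 1.63 halvings to close: 1.63 × 11.43 ≈ 19 years.

approximately 19 years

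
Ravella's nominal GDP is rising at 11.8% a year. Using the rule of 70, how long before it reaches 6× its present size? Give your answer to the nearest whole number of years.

Doubling time ≈ 70/11.8 = 5.93 years.
6× is log₂ 6 ≈ 2.58 doublings, so ≈ 2.58 × 5.93 = 15 years.

around 15 years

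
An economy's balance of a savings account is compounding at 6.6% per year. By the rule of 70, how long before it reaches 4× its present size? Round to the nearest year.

At 6.6% it doubles every 70/6.6 ≈ 10.61 years.
Getting to 4× needs 2 doublings: 2 × 10.61 ≈ 21 years.

approximately 21 years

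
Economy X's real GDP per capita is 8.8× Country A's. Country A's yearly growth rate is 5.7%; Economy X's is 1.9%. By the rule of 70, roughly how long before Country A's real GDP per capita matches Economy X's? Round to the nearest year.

about 58 years

Country A gains on Economy X at 5.7% − 1.9% = 3.8 points a year.
At that relative rate the gap halves every 70/3.8 ≈ 18.42 years.
An 8.8× gap takes log₂(8.8) ≈ 3.14 halvings to close: 3.14 × 18.42 ≈ 58 years.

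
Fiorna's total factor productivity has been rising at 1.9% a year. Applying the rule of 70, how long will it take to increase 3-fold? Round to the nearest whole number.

Doubling time ≈ 70/1.9 = 36.84 years.
Reaching 3× takes log₂(3) ≈ 1.58 doublings.
1.58 × 36.84 ≈ 58 years.

about 58 years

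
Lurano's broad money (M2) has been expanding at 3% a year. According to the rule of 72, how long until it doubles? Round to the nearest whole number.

≈ 24 years

At 3%, doubling takes about 72/3 = 24.00 years.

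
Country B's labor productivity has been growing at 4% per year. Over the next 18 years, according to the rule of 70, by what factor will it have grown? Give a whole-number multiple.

roughly 2 times

70/4 ≈ 17.50 years per doubling.
18 years fits 1 doubling: 2^1 = 2.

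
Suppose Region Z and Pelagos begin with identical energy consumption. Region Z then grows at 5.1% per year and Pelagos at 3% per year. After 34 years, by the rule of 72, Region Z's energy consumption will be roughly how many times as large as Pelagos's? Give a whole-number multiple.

approximately 2 times

Rate gap = 5.1% − 3% = 2.1 points.
The ratio doubles every 72/2.1 ≈ 34.29 years.
34/34.29 ≈ 0.99 doublings → ratio ≈ 2^0.99 ≈ 2.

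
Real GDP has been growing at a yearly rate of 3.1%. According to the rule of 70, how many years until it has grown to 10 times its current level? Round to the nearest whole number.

At 3.1% it doubles every 70/3.1 ≈ 22.58 years.
10× is log₂ 10 ≈ 3.32 doublings, so ≈ 3.32 × 22.58 = 75 years.

about 75 years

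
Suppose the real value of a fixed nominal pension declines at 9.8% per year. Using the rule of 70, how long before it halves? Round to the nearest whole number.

about 7 years

Falling at 9.8%, it halves about every 70/9.8 = 7.14 years.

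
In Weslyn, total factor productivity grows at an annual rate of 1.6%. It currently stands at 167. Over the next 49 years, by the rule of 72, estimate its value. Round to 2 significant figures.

about 360

It doubles every 72/1.6 ≈ 45.00 years, so 49 years is 1.09 doublings.
2^1.09 ≈ 2.13; 167 × 2.13 ≈ 360.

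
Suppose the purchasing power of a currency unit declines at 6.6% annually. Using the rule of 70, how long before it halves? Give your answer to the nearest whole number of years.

The rule works in reverse for decay: 70/6.6 ≈ 10.61 years to halve.

around 11 years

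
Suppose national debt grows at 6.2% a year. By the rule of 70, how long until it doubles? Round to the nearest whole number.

approximately 11 years

Doubling time ≈ 70 / 6.2 = 11.29 years.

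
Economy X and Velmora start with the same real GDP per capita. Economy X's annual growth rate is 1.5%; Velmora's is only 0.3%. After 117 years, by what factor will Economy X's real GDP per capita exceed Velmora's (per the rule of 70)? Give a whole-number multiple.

Rate gap = 1.5% − 0.3% = 1.2 points.
The ratio doubles every 70/1.2 ≈ 58.33 years.
117/58.33 ≈ 2.01 doublings → ratio ≈ 2^2.01 ≈ 4.

4 times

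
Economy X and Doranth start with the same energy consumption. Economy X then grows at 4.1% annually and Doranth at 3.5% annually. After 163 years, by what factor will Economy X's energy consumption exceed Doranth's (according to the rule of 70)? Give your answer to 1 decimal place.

Only the 0.6-point difference matters.
70/0.6 ≈ 116.67 years per doubling of the ratio; 163 years gives 1.40 doublings, so ≈ 2.6×.

≈ 2.6 times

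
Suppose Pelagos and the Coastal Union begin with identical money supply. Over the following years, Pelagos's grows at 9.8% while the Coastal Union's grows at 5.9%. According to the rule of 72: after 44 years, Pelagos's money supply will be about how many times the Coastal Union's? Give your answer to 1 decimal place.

approximately 5.2 times

Rate gap = 9.8% − 5.9% = 3.9 points.
The ratio doubles every 72/3.9 ≈ 18.46 years.
44/18.46 ≈ 2.38 doublings → ratio ≈ 2^2.38 ≈ 5.2.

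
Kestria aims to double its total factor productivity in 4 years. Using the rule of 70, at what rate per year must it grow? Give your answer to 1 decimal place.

≈ 17.5% per year

70 / 4 ≈ 17.50, so about 17.5% per year.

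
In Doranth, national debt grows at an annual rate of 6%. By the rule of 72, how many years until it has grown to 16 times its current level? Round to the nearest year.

One doubling takes 72/6 = 12.00 years.
Getting to 16× needs 4 doublings: 4 × 12.00 ≈ 48 years.

≈ 48 years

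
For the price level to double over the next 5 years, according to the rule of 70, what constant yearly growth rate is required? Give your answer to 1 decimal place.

70 / 5 ≈ 14.00, so about 14.0% per year.

roughly 14.0% per year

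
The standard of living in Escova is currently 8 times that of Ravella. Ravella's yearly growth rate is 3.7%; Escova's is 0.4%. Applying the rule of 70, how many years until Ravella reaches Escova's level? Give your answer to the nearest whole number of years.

roughly 64 years

The growth-rate gap is 3.7% − 0.4% = 3.3 percentage points.
So the ratio between them halves every 70/3.3 ≈ 21.21 years.
An 8 times gap closes after 3 halvings: 3 × 21.21 ≈ 64 years.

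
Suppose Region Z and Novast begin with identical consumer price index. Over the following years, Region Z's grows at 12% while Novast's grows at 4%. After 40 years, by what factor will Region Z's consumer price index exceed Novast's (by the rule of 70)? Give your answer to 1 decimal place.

Only the 8-point difference matters.
70/8 ≈ 8.75 years per doubling of the ratio; 40 years gives 4.57 doublings, so ≈ 23.8×.

≈ 23.8 times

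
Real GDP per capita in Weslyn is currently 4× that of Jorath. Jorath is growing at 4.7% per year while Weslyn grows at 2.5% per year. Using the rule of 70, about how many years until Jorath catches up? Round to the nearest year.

What matters is the difference: 2.2 pp.
Rule of 70 on the gap: the ratio halves every 70/2.2 ≈ 31.82 years.
A 4× gap closes after 2 halvings: 2 × 31.82 ≈ 64 years.

64 years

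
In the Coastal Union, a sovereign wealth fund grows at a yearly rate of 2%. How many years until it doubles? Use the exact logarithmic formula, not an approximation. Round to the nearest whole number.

35 years

t = ln(2) / ln(1 + 0.02) = 0.6931 / 0.019803 ≈ 35.00.
≈ 35 years.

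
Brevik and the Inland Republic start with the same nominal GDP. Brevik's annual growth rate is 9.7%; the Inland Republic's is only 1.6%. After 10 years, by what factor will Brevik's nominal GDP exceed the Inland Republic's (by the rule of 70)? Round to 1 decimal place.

Only the 8.1-point difference matters.
70/8.1 ≈ 8.64 years per doubling of the ratio; 10 years gives 1.16 doublings, so ≈ 2.2×.

roughly 2.2 times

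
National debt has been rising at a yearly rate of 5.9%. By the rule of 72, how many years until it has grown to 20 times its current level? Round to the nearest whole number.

53 years

Doubling time ≈ 72/5.9 = 12.20 years.
20× is log₂ 20 ≈ 4.32 doublings, so ≈ 4.32 × 12.20 = 53 years.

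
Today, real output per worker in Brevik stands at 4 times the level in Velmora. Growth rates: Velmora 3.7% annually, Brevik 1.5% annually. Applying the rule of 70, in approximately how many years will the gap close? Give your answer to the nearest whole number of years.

about 64 years

What matters is the difference: 2.2 pp.
Rule of 70 on the gap: the ratio halves every 70/2.2 ≈ 31.82 years.
A 4 times gap closes after 2 halvings: 2 × 31.82 ≈ 64 years.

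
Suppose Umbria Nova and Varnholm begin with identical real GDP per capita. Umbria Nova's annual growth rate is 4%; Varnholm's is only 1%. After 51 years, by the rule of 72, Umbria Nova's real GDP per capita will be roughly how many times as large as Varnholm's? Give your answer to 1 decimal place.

Rate gap = 4% − 1% = 3 points.
The ratio doubles every 72/3 ≈ 24.00 years.
51/24.00 ≈ 2.13 doublings → ratio ≈ 2^2.13 ≈ 4.4.

about 4.4 times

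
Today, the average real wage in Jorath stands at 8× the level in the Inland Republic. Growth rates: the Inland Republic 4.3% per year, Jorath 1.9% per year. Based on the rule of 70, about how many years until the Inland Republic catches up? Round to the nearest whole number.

What matters is the difference: 2.4 pp.
Rule of 70 on the gap: the ratio halves every 70/2.4 ≈ 29.17 years.
An 8× gap closes after 3 halvings: 3 × 29.17 ≈ 88 years.

about 88 years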